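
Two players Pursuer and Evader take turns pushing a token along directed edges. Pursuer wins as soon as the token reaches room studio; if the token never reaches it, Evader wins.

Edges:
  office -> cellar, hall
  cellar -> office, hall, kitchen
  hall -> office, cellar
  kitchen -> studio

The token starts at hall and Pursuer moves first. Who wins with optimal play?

Evader

Track states (vertex, player-to-move).
A0 = {(studio,Pursuer), (studio,Evader)}
A1: add {(kitchen,Pursuer), (kitchen,Evader)}.
A2: add {(cellar,Pursuer)}.
A3 = A2; e.g. (office,Pursuer) stays out. (hall,Pursuer) never enters ⇒ Evader avoids the target.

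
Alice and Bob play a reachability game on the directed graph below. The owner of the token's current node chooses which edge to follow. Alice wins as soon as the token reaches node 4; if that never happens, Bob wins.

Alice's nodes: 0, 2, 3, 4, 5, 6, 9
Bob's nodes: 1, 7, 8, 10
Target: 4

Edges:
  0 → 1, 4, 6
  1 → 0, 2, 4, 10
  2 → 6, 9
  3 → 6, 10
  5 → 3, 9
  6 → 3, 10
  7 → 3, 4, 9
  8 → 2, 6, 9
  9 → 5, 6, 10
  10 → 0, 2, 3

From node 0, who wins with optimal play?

Alice

A0 = {4}
A1: add {0} — 0 (Alice) has 0→4.
A2 = A1; e.g. 1 (Bob) can still go to 2. Fixed point.
0 ∈ A1, so Alice can force the target.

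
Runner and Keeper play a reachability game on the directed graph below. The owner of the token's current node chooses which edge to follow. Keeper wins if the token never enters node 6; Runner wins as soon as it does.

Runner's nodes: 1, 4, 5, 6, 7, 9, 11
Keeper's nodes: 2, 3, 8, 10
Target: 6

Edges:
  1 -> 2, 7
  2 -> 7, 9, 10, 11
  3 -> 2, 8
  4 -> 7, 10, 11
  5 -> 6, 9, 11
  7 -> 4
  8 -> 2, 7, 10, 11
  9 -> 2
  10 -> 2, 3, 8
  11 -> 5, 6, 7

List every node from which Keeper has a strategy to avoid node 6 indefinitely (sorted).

A0 = {6}
A1: add {5, 11} — 5 (Runner) has 5→6; 11 (Runner) has 11→6.
A2: add {4} — 4 (Runner) has 4→11.
A3: add {7} — 7 (Runner) has 7→4.
A4: add {1} — 1 (Runner) has 1→7.
A5 = A4; e.g. 2 (Keeper) can still go to 9. Fixed point.
Runner's attractor = {1, 4, 5, 6, 7, 11}; Keeper avoids the target exactly from the complement.

2, 3, 8, 9, 10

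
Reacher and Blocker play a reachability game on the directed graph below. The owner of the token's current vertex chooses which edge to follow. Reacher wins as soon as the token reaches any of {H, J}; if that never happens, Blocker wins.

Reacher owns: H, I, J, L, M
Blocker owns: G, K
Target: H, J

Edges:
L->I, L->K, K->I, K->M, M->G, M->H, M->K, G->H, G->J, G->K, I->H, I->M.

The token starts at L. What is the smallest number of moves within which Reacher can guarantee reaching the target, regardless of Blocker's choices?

2

A0 = {H, J}
A1: add {I, M} — I (Reacher) has I→H; M (Reacher) has M→H.
A2: add {K, L} — K (Blocker): all of {I, M} already in; L (Reacher) has L→I.
L enters the attractor at level 2, so Reacher can force the target in 2 moves from there.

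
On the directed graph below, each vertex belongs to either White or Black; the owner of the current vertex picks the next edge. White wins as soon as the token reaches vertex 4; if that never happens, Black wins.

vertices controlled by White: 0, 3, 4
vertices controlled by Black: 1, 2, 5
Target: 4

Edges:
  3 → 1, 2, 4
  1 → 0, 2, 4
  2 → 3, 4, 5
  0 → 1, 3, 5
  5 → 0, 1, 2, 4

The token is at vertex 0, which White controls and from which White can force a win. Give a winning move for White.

3

A0 = {4}
A1: add {3} — 3 (White) has 3→4.
A2: add {0} — 0 (White) has 0→3.
A3 = A2; e.g. 1 (Black) can still go to 2. Fixed point.
From 0, successor 3 is in the attractor (rank 1); the other successors 1, 5 are not.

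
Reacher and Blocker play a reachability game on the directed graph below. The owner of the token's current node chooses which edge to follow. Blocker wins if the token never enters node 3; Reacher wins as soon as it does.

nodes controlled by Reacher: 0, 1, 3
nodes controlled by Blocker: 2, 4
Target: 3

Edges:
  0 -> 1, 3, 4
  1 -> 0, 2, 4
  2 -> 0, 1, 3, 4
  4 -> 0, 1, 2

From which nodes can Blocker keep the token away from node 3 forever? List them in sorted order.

A0 = {3}
A1: add {0} — 0 (Reacher) has 0→3.
A2: add {1} — 1 (Reacher) has 1→0.
A3 = A2; e.g. 2 (Blocker) can still go to 4. Fixed point.
Reacher's attractor = {0, 1, 3}; Blocker avoids the target exactly from the complement.

2, 4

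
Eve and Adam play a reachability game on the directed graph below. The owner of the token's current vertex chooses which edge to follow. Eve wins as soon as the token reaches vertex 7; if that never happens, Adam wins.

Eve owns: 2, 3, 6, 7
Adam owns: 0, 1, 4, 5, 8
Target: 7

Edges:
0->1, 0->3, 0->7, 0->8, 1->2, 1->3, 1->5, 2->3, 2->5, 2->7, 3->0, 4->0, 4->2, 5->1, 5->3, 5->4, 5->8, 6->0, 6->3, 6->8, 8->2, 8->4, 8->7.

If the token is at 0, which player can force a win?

A0 = {7}
A1: add {2} — 2 (Eve) has 2→7.
A2 = A1; e.g. 0 (Adam) can still go to 1. Fixed point.
0 never enters the attractor, so Adam can avoid the target forever.

Adam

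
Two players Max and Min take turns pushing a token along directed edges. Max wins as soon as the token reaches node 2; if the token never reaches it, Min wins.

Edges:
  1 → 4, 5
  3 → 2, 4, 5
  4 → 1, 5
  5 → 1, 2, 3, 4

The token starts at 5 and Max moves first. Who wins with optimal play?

Track states (vertex, player-to-move).
A0 = {(2,Max), (2,Min)}
A1: add {(3,Max), (5,Max)}.
(5,Max) ∈ A1 ⇒ Max forces the target.

Max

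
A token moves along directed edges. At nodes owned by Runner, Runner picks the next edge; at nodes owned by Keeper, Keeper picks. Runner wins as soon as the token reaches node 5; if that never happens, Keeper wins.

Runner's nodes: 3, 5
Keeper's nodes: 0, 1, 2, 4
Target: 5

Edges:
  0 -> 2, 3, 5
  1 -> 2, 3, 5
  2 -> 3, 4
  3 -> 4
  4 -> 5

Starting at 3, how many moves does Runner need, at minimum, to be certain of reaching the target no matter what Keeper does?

A0 = {5}
A1: add {4} — 4 (Keeper): all of {5} already in.
A2: add {3} — 3 (Runner) has 3→4.
3 enters the attractor at level 2, so Runner can force the target in 2 moves from there.

2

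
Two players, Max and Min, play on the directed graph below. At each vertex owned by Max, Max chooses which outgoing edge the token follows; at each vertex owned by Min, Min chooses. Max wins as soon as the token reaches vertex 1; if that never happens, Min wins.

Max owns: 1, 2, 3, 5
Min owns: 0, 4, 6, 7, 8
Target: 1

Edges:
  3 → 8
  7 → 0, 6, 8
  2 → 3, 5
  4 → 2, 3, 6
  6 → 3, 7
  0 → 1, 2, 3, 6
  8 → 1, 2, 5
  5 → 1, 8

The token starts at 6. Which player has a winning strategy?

A0 = {1}
A1: add {5} — 5 (Max) has 5→1.
A2: add {2} — 2 (Max) has 2→5.
A3: add {8} — 8 (Min): all of {1, 2, 5} already in.
A4: add {3} — 3 (Max) has 3→8.
A5 = A4; e.g. 0 (Min) can still go to 6. Fixed point.
6 never enters the attractor, so Min can avoid the target forever.

Min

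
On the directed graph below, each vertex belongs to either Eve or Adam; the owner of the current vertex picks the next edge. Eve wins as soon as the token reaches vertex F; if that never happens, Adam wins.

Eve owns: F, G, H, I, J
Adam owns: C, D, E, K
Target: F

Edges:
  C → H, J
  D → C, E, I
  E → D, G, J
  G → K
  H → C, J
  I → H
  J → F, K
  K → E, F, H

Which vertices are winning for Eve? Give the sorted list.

A0 = {F}
A1: add {J} — J (Eve) has J→F.
A2: add {H} — H (Eve) has H→J.
A3: add {C, I} — C (Adam): all of {H, J} already in; I (Eve) has I→H.
A4 = A3; e.g. D (Adam) can still go to E. Fixed point.
Eve's winning region = {C, F, H, I, J}.

C, F, H, I, J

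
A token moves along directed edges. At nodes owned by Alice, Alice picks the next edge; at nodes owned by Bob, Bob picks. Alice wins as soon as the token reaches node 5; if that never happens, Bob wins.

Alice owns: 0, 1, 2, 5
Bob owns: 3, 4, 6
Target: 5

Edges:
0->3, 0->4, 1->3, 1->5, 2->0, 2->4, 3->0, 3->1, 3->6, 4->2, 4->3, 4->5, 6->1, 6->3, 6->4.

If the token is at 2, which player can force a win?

Bob

A0 = {5}
A1: add {1} — 1 (Alice) has 1→5.
A2 = A1; e.g. 0 (Alice) has no edge into A1. Fixed point.
2 never enters the attractor, so Bob can avoid the target forever.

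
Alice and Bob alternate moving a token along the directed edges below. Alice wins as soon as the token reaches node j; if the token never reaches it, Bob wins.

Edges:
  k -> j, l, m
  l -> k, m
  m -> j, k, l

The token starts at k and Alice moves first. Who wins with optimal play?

Alice

Track states (vertex, player-to-move).
A0 = {(j,Alice), (j,Bob)}
A1: add {(k,Alice), (m,Alice)}.
(k,Alice) ∈ A1 ⇒ Alice forces the target.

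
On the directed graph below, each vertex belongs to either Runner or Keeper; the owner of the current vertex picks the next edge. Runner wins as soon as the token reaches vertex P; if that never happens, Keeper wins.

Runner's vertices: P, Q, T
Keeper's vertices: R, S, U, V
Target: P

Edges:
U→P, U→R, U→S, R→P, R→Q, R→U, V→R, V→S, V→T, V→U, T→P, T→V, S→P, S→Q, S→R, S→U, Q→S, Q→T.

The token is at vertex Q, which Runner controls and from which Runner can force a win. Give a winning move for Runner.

T

A0 = {P}
A1: add {T} — T (Runner) has T→P.
A2: add {Q} — Q (Runner) has Q→T.
A3 = A2; e.g. R (Keeper) can still go to U. Fixed point.
From Q, successor T is in the attractor (rank 1); the other successor S is not.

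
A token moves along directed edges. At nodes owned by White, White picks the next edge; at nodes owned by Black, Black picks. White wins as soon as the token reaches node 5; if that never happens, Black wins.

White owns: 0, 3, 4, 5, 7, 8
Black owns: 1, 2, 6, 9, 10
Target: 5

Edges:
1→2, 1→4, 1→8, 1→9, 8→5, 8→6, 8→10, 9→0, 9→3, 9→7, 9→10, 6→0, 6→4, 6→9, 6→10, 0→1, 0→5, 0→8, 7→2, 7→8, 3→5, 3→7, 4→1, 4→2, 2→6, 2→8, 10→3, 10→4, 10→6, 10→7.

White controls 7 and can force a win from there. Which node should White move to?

A0 = {5}
A1: add {0, 3, 8} — 0 (White) has 0→5; 3 (White) has 3→5; 8 (White) has 8→5.
A2: add {7} — 7 (White) has 7→8.
A3 = A2; e.g. 1 (Black) can still go to 2. Fixed point.
From 7, successor 8 is in the attractor (rank 1); the other successor 2 is not.

8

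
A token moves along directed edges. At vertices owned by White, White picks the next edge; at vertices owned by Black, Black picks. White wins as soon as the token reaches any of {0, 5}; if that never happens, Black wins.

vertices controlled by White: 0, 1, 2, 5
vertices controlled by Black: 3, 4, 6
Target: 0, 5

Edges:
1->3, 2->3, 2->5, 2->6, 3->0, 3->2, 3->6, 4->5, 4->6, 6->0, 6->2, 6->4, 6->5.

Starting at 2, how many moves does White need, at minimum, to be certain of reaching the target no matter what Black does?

A0 = {0, 5}
A1: add {2} — 2 (White) has 2→5.
A2 = A1; e.g. 1 (White) has no edge into A1. Fixed point.
2 enters the attractor at level 1, so White can force the target in 1 move from there.

1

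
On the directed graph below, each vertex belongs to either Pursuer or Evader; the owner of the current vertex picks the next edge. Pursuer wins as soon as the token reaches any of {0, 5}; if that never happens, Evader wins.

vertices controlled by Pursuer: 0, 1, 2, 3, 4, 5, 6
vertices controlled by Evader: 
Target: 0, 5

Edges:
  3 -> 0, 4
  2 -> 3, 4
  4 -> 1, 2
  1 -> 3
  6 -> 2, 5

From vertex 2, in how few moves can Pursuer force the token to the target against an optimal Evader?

2

A0 = {0, 5}
A1: add {3, 6} — 3 (Pursuer) has 3→0; 6 (Pursuer) has 6→5.
A2: add {1, 2} — 1 (Pursuer) has 1→3; 2 (Pursuer) has 2→3.
2 enters the attractor at level 2, so Pursuer can force the target in 2 moves from there.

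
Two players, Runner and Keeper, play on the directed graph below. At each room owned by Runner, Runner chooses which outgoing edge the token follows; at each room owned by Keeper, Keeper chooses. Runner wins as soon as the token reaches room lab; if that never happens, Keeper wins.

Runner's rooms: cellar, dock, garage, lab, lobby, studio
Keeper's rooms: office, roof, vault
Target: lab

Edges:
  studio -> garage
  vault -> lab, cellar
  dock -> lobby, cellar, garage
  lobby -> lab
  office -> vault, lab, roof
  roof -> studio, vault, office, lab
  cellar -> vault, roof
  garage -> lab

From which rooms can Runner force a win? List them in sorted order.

dock, garage, lab, lobby, studio

A0 = {lab}
A1: add {garage, lobby} — lobby (Runner) has lobby→lab; garage (Runner) has garage→lab.
A2: add {dock, studio} — studio (Runner) has studio→garage; dock (Runner) has dock→lobby.
A3 = A2; e.g. vault (Keeper) can still go to cellar. Fixed point.
Runner's winning region = {dock, garage, lab, lobby, studio}.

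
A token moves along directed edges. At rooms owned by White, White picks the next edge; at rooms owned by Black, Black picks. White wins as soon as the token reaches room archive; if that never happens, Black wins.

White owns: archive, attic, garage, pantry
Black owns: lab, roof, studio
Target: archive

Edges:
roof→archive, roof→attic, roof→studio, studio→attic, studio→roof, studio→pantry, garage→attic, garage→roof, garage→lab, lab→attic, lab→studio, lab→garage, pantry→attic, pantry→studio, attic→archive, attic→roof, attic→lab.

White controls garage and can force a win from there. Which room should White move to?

attic

A0 = {archive}
A1: add {attic} — attic (White) has attic→archive.
A2: add {garage, pantry} — garage (White) has garage→attic; pantry (White) has pantry→attic.
A3 = A2; e.g. studio (Black) can still go to roof. Fixed point.
From garage, successor attic is in the attractor (rank 1); the other successors lab, roof are not.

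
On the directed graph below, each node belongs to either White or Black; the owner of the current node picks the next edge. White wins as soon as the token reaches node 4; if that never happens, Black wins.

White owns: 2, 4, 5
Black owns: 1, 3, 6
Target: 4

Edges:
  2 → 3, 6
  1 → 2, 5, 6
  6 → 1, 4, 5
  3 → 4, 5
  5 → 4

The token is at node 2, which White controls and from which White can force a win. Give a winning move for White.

A0 = {4}
A1: add {5} — 5 (White) has 5→4.
A2: add {3} — 3 (Black): all of {4, 5} already in.
A3: add {2} — 2 (White) has 2→3.
A4 = A3; e.g. 1 (Black) can still go to 6. Fixed point.
From 2, successor 3 is in the attractor (rank 2); the other successor 6 is not.

3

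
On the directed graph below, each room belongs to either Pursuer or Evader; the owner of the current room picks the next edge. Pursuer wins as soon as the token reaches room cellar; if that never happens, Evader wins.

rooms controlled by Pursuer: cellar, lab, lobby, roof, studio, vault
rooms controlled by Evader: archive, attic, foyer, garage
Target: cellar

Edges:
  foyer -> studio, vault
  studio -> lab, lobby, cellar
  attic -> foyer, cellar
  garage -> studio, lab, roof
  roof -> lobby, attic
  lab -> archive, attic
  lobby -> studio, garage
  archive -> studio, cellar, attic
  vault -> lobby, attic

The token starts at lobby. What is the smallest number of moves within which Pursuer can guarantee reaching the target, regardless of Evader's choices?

2

A0 = {cellar}
A1: add {studio} — studio (Pursuer) has studio→cellar.
A2: add {lobby} — lobby (Pursuer) has lobby→studio.
lobby enters the attractor at level 2, so Pursuer can force the target in 2 moves from there.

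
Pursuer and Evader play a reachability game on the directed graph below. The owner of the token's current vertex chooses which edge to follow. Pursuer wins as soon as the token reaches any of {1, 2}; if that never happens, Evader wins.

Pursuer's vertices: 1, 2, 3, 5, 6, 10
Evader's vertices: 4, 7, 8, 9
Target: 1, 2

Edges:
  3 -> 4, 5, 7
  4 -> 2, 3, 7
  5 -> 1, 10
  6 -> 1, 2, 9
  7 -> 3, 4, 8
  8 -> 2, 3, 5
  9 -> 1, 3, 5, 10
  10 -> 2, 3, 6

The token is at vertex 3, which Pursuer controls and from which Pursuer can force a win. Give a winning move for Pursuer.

A0 = {1, 2}
A1: add {5, 6, 10} — 5 (Pursuer) has 5→1; 6 (Pursuer) has 6→1; 10 (Pursuer) has 10→2.
A2: add {3} — 3 (Pursuer) has 3→5.
A3: add {8, 9} — 8 (Evader): all of {2, 3, 5} already in; 9 (Evader): all of {1, 3, 5, 10} already in.
A4 = A3; e.g. 4 (Evader) can still go to 7. Fixed point.
From 3, successor 5 is in the attractor (rank 1); the other successors 4, 7 are not.

5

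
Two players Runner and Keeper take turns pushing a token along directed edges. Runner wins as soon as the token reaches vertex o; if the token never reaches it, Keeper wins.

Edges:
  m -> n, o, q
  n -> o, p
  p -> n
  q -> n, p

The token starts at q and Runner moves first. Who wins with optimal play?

Track states (vertex, player-to-move).
A0 = {(o,Runner), (o,Keeper)}
A1: add {(m,Runner), (n,Runner)}.
A2: add {(p,Keeper)}.
A3: add {(q,Runner)}.
(q,Runner) ∈ A3 ⇒ Runner forces the target.

Runner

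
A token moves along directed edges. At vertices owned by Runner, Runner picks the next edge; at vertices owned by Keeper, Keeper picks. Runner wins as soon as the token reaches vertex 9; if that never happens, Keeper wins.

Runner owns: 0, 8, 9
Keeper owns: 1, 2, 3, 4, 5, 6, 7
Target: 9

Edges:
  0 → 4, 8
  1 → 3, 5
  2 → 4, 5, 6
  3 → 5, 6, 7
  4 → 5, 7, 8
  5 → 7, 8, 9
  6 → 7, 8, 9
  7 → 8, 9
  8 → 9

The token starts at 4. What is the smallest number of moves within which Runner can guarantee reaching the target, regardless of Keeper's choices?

4

A0 = {9}
A1: add {8} — 8 (Runner) has 8→9.
A2: add {0, 7} — 0 (Runner) has 0→8; 7 (Keeper): all of {8, 9} already in.
A3: add {5, 6} — 5 (Keeper): all of {7, 8, 9} already in; 6 (Keeper): all of {7, 8, 9} already in.
A4: add {3, 4} — 3 (Keeper): all of {5, 6, 7} already in; 4 (Keeper): all of {5, 7, 8} already in.
4 enters the attractor at level 4, so Runner can force the target in 4 moves from there.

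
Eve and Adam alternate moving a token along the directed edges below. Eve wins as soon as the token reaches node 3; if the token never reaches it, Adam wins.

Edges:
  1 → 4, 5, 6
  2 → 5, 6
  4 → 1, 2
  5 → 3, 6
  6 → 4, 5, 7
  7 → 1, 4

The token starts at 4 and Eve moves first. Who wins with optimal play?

Adam

Track states (vertex, player-to-move).
A0 = {(3,Eve), (3,Adam)}
A1: add {(5,Eve)}.
A2 = A1; e.g. (1,Eve) stays out. (4,Eve) never enters ⇒ Adam avoids the target.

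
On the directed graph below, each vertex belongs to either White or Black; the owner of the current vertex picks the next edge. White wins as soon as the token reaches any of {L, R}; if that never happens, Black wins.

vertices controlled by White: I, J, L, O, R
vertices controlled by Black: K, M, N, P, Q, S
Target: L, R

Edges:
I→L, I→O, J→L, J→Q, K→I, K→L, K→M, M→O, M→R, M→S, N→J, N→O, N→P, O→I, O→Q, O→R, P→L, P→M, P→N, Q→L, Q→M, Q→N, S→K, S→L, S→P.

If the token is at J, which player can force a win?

White

A0 = {L, R}
A1: add {I, J, O} — I (White) has I→L; J (White) has J→L; O (White) has O→R.
A2 = A1; e.g. K (Black) can still go to M. Fixed point.
J ∈ A1, so White can force the target.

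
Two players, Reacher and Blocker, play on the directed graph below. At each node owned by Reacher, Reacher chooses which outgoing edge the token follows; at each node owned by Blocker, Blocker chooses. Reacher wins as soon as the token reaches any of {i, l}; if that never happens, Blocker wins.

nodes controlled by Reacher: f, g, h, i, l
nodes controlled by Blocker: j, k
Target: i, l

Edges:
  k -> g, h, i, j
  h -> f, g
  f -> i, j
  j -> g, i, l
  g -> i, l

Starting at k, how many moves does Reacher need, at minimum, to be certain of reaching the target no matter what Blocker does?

A0 = {i, l}
A1: add {f, g} — f (Reacher) has f→i; g (Reacher) has g→i.
A2: add {h, j} — h (Reacher) has h→f; j (Blocker): all of {g, i, l} already in.
A3: add {k} — k (Blocker): all of {g, h, i, j} already in.
A3 = all vertices. Fixed point.
k enters the attractor at level 3, so Reacher can force the target in 3 moves from there.

3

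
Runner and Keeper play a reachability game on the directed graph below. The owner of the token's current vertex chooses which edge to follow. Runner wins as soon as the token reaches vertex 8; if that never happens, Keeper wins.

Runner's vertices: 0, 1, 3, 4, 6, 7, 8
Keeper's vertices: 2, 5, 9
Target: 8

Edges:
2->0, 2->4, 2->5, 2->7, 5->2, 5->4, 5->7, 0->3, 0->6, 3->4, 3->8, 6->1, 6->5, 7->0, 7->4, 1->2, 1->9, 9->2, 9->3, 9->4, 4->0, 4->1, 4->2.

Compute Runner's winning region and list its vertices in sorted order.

0, 3, 4, 7, 8

A0 = {8}
A1: add {3} — 3 (Runner) has 3→8.
A2: add {0} — 0 (Runner) has 0→3.
A3: add {4, 7} — 4 (Runner) has 4→0; 7 (Runner) has 7→0.
A4 = A3; e.g. 1 (Runner) has no edge into A3. Fixed point.
Runner's winning region = {0, 3, 4, 7, 8}.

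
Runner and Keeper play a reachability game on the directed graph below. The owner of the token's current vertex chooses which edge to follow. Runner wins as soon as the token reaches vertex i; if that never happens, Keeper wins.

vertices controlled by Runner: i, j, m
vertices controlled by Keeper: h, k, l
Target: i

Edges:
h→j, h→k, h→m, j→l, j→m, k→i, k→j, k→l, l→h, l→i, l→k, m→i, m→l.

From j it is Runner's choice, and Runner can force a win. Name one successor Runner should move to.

A0 = {i}
A1: add {m} — m (Runner) has m→i.
A2: add {j} — j (Runner) has j→m.
A3 = A2; e.g. h (Keeper) can still go to k. Fixed point.
From j, successor m is in the attractor (rank 1); the other successor l is not.

m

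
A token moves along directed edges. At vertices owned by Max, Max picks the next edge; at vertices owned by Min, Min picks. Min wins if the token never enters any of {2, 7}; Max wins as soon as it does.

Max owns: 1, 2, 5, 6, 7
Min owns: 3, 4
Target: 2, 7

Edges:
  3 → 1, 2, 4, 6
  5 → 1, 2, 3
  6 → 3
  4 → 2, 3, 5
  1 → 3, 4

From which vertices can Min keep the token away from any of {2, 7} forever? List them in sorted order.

1, 3, 4, 6

A0 = {2, 7}
A1: add {5} — 5 (Max) has 5→2.
A2 = A1; e.g. 1 (Max) has no edge into A1. Fixed point.
Max's attractor = {2, 5, 7}; Min avoids the target exactly from the complement.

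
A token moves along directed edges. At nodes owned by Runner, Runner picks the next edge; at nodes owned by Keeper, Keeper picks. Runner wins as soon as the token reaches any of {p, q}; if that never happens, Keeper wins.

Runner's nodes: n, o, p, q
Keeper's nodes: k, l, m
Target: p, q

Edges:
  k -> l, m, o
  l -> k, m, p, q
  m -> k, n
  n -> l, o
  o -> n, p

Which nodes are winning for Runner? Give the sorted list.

n, o, p, q

A0 = {p, q}
A1: add {o} — o (Runner) has o→p.
A2: add {n} — n (Runner) has n→o.
A3 = A2; e.g. k (Keeper) can still go to l. Fixed point.
Runner's winning region = {n, o, p, q}.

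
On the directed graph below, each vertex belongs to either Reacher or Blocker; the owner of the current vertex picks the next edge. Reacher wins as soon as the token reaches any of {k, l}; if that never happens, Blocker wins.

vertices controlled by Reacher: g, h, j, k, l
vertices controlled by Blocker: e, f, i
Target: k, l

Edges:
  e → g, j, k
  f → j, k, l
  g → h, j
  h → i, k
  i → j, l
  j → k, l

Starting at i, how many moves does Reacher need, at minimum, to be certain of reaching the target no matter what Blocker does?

2

A0 = {k, l}
A1: add {h, j} — h (Reacher) has h→k; j (Reacher) has j→k.
A2: add {f, g, i} — f (Blocker): all of {j, k, l} already in; g (Reacher) has g→h; i (Blocker): all of {j, l} already in.
i enters the attractor at level 2, so Reacher can force the target in 2 moves from there.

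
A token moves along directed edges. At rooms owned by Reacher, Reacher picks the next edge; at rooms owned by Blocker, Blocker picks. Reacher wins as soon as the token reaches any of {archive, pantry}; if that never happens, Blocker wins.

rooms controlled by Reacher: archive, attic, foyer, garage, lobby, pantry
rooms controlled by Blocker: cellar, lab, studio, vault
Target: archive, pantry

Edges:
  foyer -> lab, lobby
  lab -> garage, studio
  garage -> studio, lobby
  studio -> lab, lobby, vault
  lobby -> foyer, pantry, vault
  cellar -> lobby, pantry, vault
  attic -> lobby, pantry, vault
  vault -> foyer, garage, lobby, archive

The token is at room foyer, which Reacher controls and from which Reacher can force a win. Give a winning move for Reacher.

A0 = {archive, pantry}
A1: add {attic, lobby} — lobby (Reacher) has lobby→pantry; attic (Reacher) has attic→pantry.
A2: add {foyer, garage} — foyer (Reacher) has foyer→lobby; garage (Reacher) has garage→lobby.
A3: add {vault} — vault (Blocker): all of {foyer, garage, lobby, archive} already in.
A4: add {cellar} — cellar (Blocker): all of {lobby, pantry, vault} already in.
A5 = A4; e.g. lab (Blocker) can still go to studio. Fixed point.
From foyer, successor lobby is in the attractor (rank 1); the other successor lab is not.

lobby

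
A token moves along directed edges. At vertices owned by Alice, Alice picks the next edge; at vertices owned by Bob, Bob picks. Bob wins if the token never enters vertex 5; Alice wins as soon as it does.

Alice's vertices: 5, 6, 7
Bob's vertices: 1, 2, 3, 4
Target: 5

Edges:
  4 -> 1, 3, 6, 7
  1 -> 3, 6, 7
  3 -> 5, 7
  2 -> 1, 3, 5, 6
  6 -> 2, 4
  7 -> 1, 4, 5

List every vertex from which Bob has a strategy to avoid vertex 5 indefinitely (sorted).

1, 2, 4, 6

A0 = {5}
A1: add {7} — 7 (Alice) has 7→5.
A2: add {3} — 3 (Bob): all of {5, 7} already in.
A3 = A2; e.g. 1 (Bob) can still go to 6. Fixed point.
Alice's attractor = {3, 5, 7}; Bob avoids the target exactly from the complement.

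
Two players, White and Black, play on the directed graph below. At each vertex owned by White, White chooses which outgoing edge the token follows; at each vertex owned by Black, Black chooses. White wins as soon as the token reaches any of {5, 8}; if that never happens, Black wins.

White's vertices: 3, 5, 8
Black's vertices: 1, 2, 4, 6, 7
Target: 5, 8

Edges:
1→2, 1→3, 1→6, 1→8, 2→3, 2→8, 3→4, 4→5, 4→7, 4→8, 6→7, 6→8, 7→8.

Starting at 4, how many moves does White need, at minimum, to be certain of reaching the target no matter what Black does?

A0 = {5, 8}
A1: add {7} — 7 (Black): all of {8} already in.
A2: add {4, 6} — 4 (Black): all of {5, 7, 8} already in; 6 (Black): all of {7, 8} already in.
4 enters the attractor at level 2, so White can force the target in 2 moves from there.

2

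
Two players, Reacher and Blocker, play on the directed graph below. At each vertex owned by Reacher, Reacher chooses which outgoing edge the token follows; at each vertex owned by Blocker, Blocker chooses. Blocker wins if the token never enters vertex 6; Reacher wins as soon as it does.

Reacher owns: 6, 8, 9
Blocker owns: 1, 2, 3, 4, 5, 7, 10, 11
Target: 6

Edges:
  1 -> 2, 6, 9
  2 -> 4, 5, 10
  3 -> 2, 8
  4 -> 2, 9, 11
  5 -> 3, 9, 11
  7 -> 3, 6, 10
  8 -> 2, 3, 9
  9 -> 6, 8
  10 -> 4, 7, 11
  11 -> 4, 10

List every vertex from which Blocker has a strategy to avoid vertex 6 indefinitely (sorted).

1, 2, 3, 4, 5, 7, 10, 11

A0 = {6}
A1: add {9} — 9 (Reacher) has 9→6.
A2: add {8} — 8 (Reacher) has 8→9.
A3 = A2; e.g. 1 (Blocker) can still go to 2. Fixed point.
Reacher's attractor = {6, 8, 9}; Blocker avoids the target exactly from the complement.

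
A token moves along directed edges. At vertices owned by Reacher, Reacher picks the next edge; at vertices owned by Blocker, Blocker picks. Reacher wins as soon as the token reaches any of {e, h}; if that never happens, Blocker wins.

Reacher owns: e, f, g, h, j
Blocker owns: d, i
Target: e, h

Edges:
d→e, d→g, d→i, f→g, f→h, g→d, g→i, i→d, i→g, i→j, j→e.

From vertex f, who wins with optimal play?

Reacher

A0 = {e, h}
A1: add {f, j} — f (Reacher) has f→h; j (Reacher) has j→e.
A2 = A1; e.g. d (Blocker) can still go to g. Fixed point.
f ∈ A1, so Reacher can force the target.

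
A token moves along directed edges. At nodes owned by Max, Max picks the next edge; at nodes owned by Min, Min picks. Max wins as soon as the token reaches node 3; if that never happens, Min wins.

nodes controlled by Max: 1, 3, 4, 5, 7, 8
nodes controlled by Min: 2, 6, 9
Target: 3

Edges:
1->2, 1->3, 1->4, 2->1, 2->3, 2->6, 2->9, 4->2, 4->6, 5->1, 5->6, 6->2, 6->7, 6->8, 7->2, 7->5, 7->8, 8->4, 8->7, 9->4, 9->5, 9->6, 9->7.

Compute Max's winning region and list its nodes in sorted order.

1, 3, 5, 7, 8

A0 = {3}
A1: add {1} — 1 (Max) has 1→3.
A2: add {5} — 5 (Max) has 5→1.
A3: add {7} — 7 (Max) has 7→5.
A4: add {8} — 8 (Max) has 8→7.
A5 = A4; e.g. 2 (Min) can still go to 6. Fixed point.
Max's winning region = {1, 3, 5, 7, 8}.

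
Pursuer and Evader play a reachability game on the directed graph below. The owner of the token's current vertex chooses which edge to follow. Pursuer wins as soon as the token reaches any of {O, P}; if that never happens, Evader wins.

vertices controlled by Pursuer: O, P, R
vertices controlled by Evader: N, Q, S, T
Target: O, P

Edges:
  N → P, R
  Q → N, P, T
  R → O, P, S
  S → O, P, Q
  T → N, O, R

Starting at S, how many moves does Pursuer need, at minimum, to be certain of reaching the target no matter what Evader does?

A0 = {O, P}
A1: add {R} — R (Pursuer) has R→O.
A2: add {N} — N (Evader): all of {P, R} already in.
A3: add {T} — T (Evader): all of {N, O, R} already in.
A4: add {Q} — Q (Evader): all of {N, P, T} already in.
A5: add {S} — S (Evader): all of {O, P, Q} already in.
A5 = all vertices. Fixed point.
S enters the attractor at level 5, so Pursuer can force the target in 5 moves from there.

5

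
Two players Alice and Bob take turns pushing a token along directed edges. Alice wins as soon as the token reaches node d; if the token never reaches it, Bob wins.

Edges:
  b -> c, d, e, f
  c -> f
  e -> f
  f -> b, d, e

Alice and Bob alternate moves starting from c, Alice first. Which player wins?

Track states (vertex, player-to-move).
A0 = {(d,Alice), (d,Bob)}
A1: add {(b,Alice), (f,Alice)}.
A2: add {(c,Bob), (e,Bob)}.
A3 = A2; e.g. (b,Bob) stays out. (c,Alice) never enters ⇒ Bob avoids the target.

Bob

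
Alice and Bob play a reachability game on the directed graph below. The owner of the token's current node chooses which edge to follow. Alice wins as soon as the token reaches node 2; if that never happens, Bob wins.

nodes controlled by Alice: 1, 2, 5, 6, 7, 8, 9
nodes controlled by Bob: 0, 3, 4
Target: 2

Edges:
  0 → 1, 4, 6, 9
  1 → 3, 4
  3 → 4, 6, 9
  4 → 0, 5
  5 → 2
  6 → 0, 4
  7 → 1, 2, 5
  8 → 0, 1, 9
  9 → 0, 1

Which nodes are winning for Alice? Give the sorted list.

2, 5, 7

A0 = {2}
A1: add {5, 7} — 5 (Alice) has 5→2; 7 (Alice) has 7→2.
A2 = A1; e.g. 0 (Bob) can still go to 1. Fixed point.
Alice's winning region = {2, 5, 7}.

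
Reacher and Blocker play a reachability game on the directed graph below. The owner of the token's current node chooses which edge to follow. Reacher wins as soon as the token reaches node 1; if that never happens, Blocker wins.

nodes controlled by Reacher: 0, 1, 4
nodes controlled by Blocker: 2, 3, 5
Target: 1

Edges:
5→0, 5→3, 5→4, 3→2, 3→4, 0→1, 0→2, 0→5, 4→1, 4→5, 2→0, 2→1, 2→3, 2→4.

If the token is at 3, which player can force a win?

A0 = {1}
A1: add {0, 4} — 0 (Reacher) has 0→1; 4 (Reacher) has 4→1.
A2 = A1; e.g. 2 (Blocker) can still go to 3. Fixed point.
3 never enters the attractor, so Blocker can avoid the target forever.

Blocker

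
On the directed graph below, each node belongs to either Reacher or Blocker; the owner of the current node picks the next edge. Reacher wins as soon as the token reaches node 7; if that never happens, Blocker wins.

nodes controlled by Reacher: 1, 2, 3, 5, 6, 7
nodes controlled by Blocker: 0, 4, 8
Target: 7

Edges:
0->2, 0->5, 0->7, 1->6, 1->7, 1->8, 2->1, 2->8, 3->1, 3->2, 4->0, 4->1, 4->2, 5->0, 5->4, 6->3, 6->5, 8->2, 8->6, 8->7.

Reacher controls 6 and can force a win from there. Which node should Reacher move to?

A0 = {7}
A1: add {1} — 1 (Reacher) has 1→7.
A2: add {2, 3} — 2 (Reacher) has 2→1; 3 (Reacher) has 3→1.
A3: add {6} — 6 (Reacher) has 6→3.
A4: add {8} — 8 (Blocker): all of {2, 6, 7} already in.
A5 = A4; e.g. 0 (Blocker) can still go to 5. Fixed point.
From 6, successor 3 is in the attractor (rank 2); the other successor 5 is not.

3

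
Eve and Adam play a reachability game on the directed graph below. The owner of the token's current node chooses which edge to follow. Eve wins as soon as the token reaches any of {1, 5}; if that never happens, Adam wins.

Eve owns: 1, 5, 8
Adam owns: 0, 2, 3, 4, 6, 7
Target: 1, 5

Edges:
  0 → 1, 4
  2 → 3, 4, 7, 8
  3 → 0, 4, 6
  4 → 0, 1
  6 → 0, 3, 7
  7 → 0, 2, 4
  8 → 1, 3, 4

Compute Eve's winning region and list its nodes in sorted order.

1, 5, 8

A0 = {1, 5}
A1: add {8} — 8 (Eve) has 8→1.
A2 = A1; e.g. 0 (Adam) can still go to 4. Fixed point.
Eve's winning region = {1, 5, 8}.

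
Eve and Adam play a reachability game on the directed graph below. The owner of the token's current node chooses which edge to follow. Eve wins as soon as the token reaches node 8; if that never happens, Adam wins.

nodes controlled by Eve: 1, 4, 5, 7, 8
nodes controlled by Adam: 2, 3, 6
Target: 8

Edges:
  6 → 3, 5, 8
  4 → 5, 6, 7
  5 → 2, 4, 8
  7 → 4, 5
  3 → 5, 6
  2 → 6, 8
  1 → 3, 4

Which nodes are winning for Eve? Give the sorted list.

A0 = {8}
A1: add {5} — 5 (Eve) has 5→8.
A2: add {4, 7} — 4 (Eve) has 4→5; 7 (Eve) has 7→5.
A3: add {1} — 1 (Eve) has 1→4.
A4 = A3; e.g. 2 (Adam) can still go to 6. Fixed point.
Eve's winning region = {1, 4, 5, 7, 8}.

1, 4, 5, 7, 8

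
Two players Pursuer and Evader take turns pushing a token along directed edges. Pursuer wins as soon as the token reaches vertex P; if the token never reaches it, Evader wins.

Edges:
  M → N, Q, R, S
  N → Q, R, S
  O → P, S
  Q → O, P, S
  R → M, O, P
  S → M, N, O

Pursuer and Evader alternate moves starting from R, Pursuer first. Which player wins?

Pursuer

Track states (vertex, player-to-move).
A0 = {(P,Pursuer), (P,Evader)}
A1: add {(O,Pursuer), (Q,Pursuer), (R,Pursuer)}.
(R,Pursuer) ∈ A1 ⇒ Pursuer forces the target.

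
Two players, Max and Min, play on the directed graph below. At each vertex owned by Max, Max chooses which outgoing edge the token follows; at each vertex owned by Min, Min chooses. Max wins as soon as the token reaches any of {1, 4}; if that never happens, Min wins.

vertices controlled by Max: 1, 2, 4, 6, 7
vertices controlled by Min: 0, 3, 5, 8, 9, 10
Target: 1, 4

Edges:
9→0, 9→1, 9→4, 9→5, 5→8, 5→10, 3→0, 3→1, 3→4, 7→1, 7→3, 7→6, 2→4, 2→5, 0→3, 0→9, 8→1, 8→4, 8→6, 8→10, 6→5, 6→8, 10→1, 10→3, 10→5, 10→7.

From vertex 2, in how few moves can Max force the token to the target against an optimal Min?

A0 = {1, 4}
A1: add {2, 7} — 2 (Max) has 2→4; 7 (Max) has 7→1.
A2 = A1; e.g. 0 (Min) can still go to 3. Fixed point.
2 enters the attractor at level 1, so Max can force the target in 1 move from there.

1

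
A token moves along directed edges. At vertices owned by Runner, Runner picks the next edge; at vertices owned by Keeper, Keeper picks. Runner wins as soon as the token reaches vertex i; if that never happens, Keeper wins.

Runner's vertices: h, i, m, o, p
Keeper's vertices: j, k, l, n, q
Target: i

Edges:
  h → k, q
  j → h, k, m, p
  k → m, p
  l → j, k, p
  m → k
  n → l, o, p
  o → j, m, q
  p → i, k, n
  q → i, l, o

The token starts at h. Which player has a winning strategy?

A0 = {i}
A1: add {p} — p (Runner) has p→i.
A2 = A1; e.g. h (Runner) has no edge into A1. Fixed point.
h never enters the attractor, so Keeper can avoid the target forever.

Keeper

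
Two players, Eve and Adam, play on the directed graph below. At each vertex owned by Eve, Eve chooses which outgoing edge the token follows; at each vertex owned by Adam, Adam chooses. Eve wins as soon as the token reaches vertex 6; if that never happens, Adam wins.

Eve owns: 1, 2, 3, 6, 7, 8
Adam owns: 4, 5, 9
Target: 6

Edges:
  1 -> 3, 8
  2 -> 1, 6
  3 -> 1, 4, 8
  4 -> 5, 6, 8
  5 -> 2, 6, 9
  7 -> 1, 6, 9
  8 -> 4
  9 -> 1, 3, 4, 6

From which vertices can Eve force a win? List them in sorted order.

A0 = {6}
A1: add {2, 7} — 2 (Eve) has 2→6; 7 (Eve) has 7→6.
A2 = A1; e.g. 1 (Eve) has no edge into A1. Fixed point.
Eve's winning region = {2, 6, 7}.

2, 6, 7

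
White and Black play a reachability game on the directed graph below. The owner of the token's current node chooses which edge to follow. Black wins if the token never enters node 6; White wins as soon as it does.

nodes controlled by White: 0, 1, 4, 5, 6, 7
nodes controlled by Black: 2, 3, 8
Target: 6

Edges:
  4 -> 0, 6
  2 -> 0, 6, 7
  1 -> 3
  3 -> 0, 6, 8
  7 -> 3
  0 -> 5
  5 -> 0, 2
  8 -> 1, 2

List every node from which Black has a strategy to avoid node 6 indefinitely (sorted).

0, 1, 2, 3, 5, 7, 8

A0 = {6}
A1: add {4} — 4 (White) has 4→6.
A2 = A1; e.g. 0 (White) has no edge into A1. Fixed point.
White's attractor = {4, 6}; Black avoids the target exactly from the complement.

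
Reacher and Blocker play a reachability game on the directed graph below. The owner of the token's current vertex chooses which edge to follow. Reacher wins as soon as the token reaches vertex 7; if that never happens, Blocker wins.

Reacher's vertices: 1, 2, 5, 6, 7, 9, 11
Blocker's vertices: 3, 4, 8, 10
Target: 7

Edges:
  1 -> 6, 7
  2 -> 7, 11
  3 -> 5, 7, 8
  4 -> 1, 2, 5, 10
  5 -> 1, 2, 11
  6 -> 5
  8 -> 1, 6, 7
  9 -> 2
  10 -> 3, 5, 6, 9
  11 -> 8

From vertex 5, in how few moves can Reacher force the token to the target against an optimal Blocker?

A0 = {7}
A1: add {1, 2} — 1 (Reacher) has 1→7; 2 (Reacher) has 2→7.
A2: add {5, 9} — 5 (Reacher) has 5→1; 9 (Reacher) has 9→2.
5 enters the attractor at level 2, so Reacher can force the target in 2 moves from there.

2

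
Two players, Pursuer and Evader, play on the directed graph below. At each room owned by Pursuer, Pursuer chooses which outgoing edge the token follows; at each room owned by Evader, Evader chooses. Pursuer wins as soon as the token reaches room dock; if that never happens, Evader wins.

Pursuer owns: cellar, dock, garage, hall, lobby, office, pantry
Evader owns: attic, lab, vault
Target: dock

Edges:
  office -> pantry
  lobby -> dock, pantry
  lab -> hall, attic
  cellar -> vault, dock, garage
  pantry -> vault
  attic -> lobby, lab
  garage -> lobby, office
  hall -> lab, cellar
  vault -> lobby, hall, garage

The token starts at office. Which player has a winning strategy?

Pursuer

A0 = {dock}
A1: add {cellar, lobby} — lobby (Pursuer) has lobby→dock; cellar (Pursuer) has cellar→dock.
A2: add {garage, hall} — hall (Pursuer) has hall→cellar; garage (Pursuer) has garage→lobby.
A3: add {vault} — vault (Evader): all of {lobby, hall, garage} already in.
A4: add {pantry} — pantry (Pursuer) has pantry→vault.
A5: add {office} — office (Pursuer) has office→pantry.
A6 = A5; e.g. attic (Evader) can still go to lab. Fixed point.
office ∈ A5, so Pursuer can force the target.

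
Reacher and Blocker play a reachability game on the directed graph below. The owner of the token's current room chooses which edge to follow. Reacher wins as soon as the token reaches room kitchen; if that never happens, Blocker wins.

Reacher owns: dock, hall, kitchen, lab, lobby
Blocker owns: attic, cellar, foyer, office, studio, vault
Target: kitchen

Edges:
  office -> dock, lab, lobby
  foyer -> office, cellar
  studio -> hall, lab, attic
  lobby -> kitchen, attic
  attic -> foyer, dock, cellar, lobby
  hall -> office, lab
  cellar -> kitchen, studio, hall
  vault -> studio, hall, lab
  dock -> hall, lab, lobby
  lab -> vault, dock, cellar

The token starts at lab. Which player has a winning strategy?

Reacher

A0 = {kitchen}
A1: add {lobby} — lobby (Reacher) has lobby→kitchen.
A2: add {dock} — dock (Reacher) has dock→lobby.
A3: add {lab} — lab (Reacher) has lab→dock.
lab ∈ A3, so Reacher can force the target.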